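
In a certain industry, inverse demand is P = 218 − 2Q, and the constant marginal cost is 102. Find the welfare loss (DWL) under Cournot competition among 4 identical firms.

Under competition P = MC = 102, so Q = (218 − 102)/2 = 58.
Cournot with 4 identical firms: the symmetric best-response condition is 218 − 10q = 102. Each firm produces q = 11.6, total output Q = 46.4, price P = 125.2.
DWL is the triangle between Q = 46.4 and Q = 58: ½·(58 − 46.4)·(125.2 − 102) = 134.56.

DWL = 134.56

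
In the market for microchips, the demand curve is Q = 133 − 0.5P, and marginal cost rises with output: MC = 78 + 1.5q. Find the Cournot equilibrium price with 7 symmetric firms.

P = 115.6

Inverting demand: P = 266 − 2Q.
In a 7-firm Cournot equilibrium, symmetry and the first-order condition give q = (266 − 78)/(17.5) = 376/35. So Q = 75.2 and P = 115.6.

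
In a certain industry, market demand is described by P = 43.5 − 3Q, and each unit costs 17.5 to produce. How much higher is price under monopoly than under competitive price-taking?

P rises by 13

Competitive firms price at marginal cost: P = 17.5, giving Q = 26/3.
Monopoly sets MR = MC: 43.5 − 6Q = 17.5 ⇒ Q = 13/3, P = 43.5 − 3·13/3 = 30.5.
Change in price: 30.5 − 17.5 = 13.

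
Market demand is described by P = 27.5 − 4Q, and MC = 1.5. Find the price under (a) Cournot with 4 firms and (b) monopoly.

In a 4-firm Cournot equilibrium, symmetry and the first-order condition give q = (27.5 − 1.5)/(20) = 1.3. So Q = 5.2 and P = 6.7.
A monopolist chooses Q where MR = MC. MR = 27.5 − 8Q; setting this equal to 1.5 gives Q = 3.25 and P = 14.5.

Cournot: P = 6.7; Monopoly: P = 14.5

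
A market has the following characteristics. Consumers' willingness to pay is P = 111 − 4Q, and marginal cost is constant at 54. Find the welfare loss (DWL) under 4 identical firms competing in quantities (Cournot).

DWL = 16.245

Perfect competition: P = MC = 54, so 111 − 4Q = 54 and Q = 14.25.
Cournot with 4 identical firms: the symmetric best-response condition is 111 − 20q = 54. Each firm produces q = 2.85, total output Q = 11.4, price P = 65.4.
DWL is the triangle between Q = 11.4 and Q = 14.25: ½·(14.25 − 11.4)·(65.4 − 54) = 16.245.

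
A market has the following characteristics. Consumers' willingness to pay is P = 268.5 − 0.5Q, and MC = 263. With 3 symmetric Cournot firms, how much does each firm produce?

With 3 symmetric Cournot firms, each firm's FOC gives 268.5 − 2q = 263, so q = 2.75, Q = 3·2.75 = 8.25, and P = 264.375.

q_i = 2.75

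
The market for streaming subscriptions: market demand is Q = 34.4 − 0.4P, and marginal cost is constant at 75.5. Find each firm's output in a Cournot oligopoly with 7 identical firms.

Inverting demand: P = 86 − 2.5Q.
Cournot with 7 identical firms: the symmetric best-response condition is 86 − 20q = 75.5. Each firm produces q = 0.525, total output Q = 3.675, price P = 1229/16.

q_i = 0.525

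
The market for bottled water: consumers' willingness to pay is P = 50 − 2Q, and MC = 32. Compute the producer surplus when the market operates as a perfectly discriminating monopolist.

PS = 81

A perfectly discriminating monopolist sells every unit with P(Q) ≥ MC(Q), so output equals the competitive quantity Q = 9. Each buyer pays their reservation price, so CS = 0 and the firm captures all surplus.
PS = ½·(50 − 32)·9 = 81.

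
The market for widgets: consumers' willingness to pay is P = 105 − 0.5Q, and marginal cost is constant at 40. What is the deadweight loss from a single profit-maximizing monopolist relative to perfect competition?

DWL = 1056.25

Under competition P = MC = 40, so Q = (105 − 40)/0.5 = 130.
The monopolist equates marginal revenue to marginal cost: 105 − Q = 40, so Q = 65. From demand, P = 72.5.
DWL is the triangle between Q = 65 and Q = 130: ½·(130 − 65)·(72.5 − 40) = 1056.25.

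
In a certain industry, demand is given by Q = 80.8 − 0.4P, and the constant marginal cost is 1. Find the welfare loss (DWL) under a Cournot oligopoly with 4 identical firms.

DWL = 323.208

Inverting demand: P = 202 − 2.5Q.
Competitive firms price at marginal cost: P = 1, giving Q = 80.4.
Cournot with 4 identical firms: the symmetric best-response condition is 202 − 12.5q = 1. Each firm produces q = 16.08, total output Q = 64.32, price P = 41.2.
DWL is the triangle between Q = 64.32 and Q = 80.4: ½·(80.4 − 64.32)·(41.2 − 1) = 323.208.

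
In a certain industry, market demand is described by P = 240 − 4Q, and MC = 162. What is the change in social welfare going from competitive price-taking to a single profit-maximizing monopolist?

TS falls by 190.125

Competitive firms price at marginal cost: P = 162, giving Q = 19.5.
CS = ½·(240 − 162)·19.5 = 760.5; PS = (162 − 162)·19.5 = 0; TS = 760.5.
Monopoly sets MR = MC: 240 − 8Q = 162 ⇒ Q = 9.75, P = 240 − 4·9.75 = 201.
CS = ½·(240 − 201)·9.75 = 190.125; PS = (201 − 162)·9.75 = 380.25; TS = 570.375.
Change in social welfare: 570.375 − 760.5 = −190.125.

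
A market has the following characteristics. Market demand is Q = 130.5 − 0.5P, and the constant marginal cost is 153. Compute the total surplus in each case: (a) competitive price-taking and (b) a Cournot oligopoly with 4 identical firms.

Inverting demand: P = 261 − 2Q.
Perfect competition: P = MC = 153, so 261 − 2Q = 153 and Q = 54.
CS = ½·(261 − 153)·54 = 2916; PS = (153 − 153)·54 = 0; TS = 2916.
With 4 symmetric Cournot firms, each firm's FOC gives 261 − 10q = 153, so q = 10.8, Q = 4·10.8 = 43.2, and P = 174.6.
CS = ½·(261 − 174.6)·43.2 = 1866.24; PS = (174.6 − 153)·43.2 = 933.12; TS = 2799.36.

Competition: TS = 2916; Cournot: TS = 2799.36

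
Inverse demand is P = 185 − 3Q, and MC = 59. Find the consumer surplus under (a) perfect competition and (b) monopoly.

Under competition P = MC = 59, so Q = (185 − 59)/3 = 42.
CS = ½·(185 − 59)·42 = 2646.
A monopolist chooses Q where MR = MC. MR = 185 − 6Q; setting this equal to 59 gives Q = 21 and P = 122.
CS = ½·(185 − 122)·21 = 661.5.

Competition: CS = 2646; Monopoly: CS = 661.5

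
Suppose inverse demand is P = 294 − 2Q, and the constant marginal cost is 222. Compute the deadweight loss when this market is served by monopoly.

DWL = 324

Under competition P = MC = 222, so Q = (294 − 222)/2 = 36.
Monopoly sets MR = MC: 294 − 4Q = 222 ⇒ Q = 18, P = 294 − 2·18 = 258.
DWL is the triangle between Q = 18 and Q = 36: ½·(36 − 18)·(258 − 222) = 324.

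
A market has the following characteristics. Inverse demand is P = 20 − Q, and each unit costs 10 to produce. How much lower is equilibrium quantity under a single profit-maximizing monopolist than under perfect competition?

Perfect competition: P = MC = 10, so 20 − Q = 10 and Q = 10.
The monopolist equates marginal revenue to marginal cost: 20 − 2Q = 10, so Q = 5. From demand, P = 15.
Change in equilibrium quantity: 5 − 10 = −5.

Equilibrium quantity falls by 5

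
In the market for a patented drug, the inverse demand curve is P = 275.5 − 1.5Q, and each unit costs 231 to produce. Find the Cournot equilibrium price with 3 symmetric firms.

P = 242.125

In a 3-firm Cournot equilibrium, symmetry and the first-order condition give q = (275.5 − 231)/(6) = 89/12. So Q = 22.25 and P = 242.125.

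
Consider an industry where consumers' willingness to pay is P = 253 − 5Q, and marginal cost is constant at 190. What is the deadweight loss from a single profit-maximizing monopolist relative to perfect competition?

DWL = 99.225

Competitive firms price at marginal cost: P = 190, giving Q = 12.6.
Monopoly sets MR = MC: 253 − 10Q = 190 ⇒ Q = 6.3, P = 253 − 5·6.3 = 221.5.
DWL is the triangle between Q = 6.3 and Q = 12.6: ½·(12.6 − 6.3)·(221.5 − 190) = 99.225.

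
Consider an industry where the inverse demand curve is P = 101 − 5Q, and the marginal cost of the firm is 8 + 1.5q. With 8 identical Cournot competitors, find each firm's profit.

π_i = 23

Cournot with 8 identical firms: the symmetric best-response condition is 101 − 45q = 8 + 1.5q. Each firm produces q = 2, total output Q = 16, price P = 21.
Each firm's profit = 21·2 − (8·2 + ½·1.5·2²) = 23.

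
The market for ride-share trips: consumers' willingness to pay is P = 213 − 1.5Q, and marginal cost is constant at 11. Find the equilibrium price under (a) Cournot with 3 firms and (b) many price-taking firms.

With 3 symmetric Cournot firms, each firm's FOC gives 213 − 6q = 11, so q = 101/3, Q = 3·101/3 = 101, and P = 61.5.
Competitive firms price at marginal cost: P = 11, giving Q = 404/3.

Cournot: P = 61.5; Competition: P = 11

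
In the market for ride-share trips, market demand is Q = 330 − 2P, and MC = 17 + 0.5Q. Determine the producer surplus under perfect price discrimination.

Inverting demand: P = 165 − 0.5Q.
With perfect price discrimination, output is the efficient level Q = 148 (where demand meets MC), but every buyer pays their willingness to pay: CS = 0 and PS = total surplus.
PS = ½·(165 − 17)·148 = 10952.

PS = 10952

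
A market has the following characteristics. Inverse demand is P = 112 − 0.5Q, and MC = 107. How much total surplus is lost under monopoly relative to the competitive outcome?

DWL = 6.25

Competitive firms price at marginal cost: P = 107, giving Q = 10.
A monopolist chooses Q where MR = MC. MR = 112 − Q; setting this equal to 107 gives Q = 5 and P = 109.5.
DWL is the triangle between Q = 5 and Q = 10: ½·(10 − 5)·(109.5 − 107) = 6.25.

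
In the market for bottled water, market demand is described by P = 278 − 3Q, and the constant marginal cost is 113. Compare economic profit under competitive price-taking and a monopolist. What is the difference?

Economic profit rises by 2268.75

Perfect competition: P = MC = 113, so 278 − 3Q = 113 and Q = 55.
Profit = (113 − 113)·55 = 0.
Monopoly sets MR = MC: 278 − 6Q = 113 ⇒ Q = 27.5, P = 278 − 3·27.5 = 195.5.
Profit = (195.5 − 113)·27.5 = 2268.75.
Change in economic profit: 2268.75 − 0 = 2268.75.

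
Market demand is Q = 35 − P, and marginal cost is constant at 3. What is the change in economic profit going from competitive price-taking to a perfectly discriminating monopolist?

Inverting demand: P = 35 − Q.
Perfect competition: P = MC = 3, so 35 − Q = 3 and Q = 32.
Profit = (3 − 3)·32 = 0.
A perfectly discriminating monopolist sells every unit with P(Q) ≥ MC(Q), so output equals the competitive quantity Q = 32. Each buyer pays their reservation price, so CS = 0 and the firm captures all surplus.
PS equals the full surplus area, 512. Profit = 512 = 512.
Change in economic profit: 512 − 0 = 512.

π rises by 512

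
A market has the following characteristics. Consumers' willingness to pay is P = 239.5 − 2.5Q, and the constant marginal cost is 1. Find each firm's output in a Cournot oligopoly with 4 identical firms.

With 4 symmetric Cournot firms, each firm's FOC gives 239.5 − 12.5q = 1, so q = 19.08, Q = 4·19.08 = 76.32, and P = 48.7.

q_i = 19.08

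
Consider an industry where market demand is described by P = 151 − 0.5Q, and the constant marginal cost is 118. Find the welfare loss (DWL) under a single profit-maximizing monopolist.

Perfect competition: P = MC = 118, so 151 − 0.5Q = 118 and Q = 66.
A monopolist chooses Q where MR = MC. MR = 151 − Q; setting this equal to 118 gives Q = 33 and P = 134.5.
DWL is the triangle between Q = 33 and Q = 66: ½·(66 − 33)·(134.5 − 118) = 272.25.

DWL = 272.25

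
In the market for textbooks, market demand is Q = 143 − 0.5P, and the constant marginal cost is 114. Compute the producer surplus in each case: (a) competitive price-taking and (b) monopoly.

Competition: PS = 0; Monopoly: PS = 3698

Inverting demand: P = 286 − 2Q.
Perfect competition: P = MC = 114, so 286 − 2Q = 114 and Q = 86.
PS = (114 − 114)·86 = 0.
Monopoly sets MR = MC: 286 − 4Q = 114 ⇒ Q = 43, P = 286 − 2·43 = 200.
PS = (200 − 114)·43 = 3698.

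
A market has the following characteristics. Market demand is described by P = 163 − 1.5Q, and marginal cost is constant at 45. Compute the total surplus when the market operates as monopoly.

Monopoly sets MR = MC: 163 − 3Q = 45 ⇒ Q = 118/3, P = 163 − 1.5·118/3 = 104.
CS = ½·(163 − 104)·118/3 = 3481/3; PS = (104 − 45)·118/3 = 6962/3; TS = 3481.

TS = 3481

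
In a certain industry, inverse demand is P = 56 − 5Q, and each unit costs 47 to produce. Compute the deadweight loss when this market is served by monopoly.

Under competition P = MC = 47, so Q = (56 − 47)/5 = 1.8.
A monopolist chooses Q where MR = MC. MR = 56 − 10Q; setting this equal to 47 gives Q = 0.9 and P = 51.5.
DWL is the triangle between Q = 0.9 and Q = 1.8: ½·(1.8 − 0.9)·(51.5 − 47) = 2.025.

DWL = 2.025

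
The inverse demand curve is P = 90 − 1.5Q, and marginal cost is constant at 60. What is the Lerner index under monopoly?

A monopolist chooses Q where MR = MC. MR = 90 − 3Q; setting this equal to 60 gives Q = 10 and P = 75.
Lerner index = (P − MC)/P = (75 − 60)/75 = 0.2.

Lerner index = 0.2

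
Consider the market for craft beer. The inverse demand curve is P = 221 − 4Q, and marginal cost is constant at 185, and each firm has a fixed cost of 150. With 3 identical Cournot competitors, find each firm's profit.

Cournot with 3 identical firms: the symmetric best-response condition is 221 − 16q = 185. Each firm produces q = 2.25, total output Q = 6.75, price P = 194.
Each firm's profit = (194 − 185)·2.25 − 150 = −129.75.

π_i = −129.75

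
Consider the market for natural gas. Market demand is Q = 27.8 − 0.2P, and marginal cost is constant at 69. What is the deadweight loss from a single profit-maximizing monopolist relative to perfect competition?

DWL = 122.5

Inverting demand: P = 139 − 5Q.
Competitive firms price at marginal cost: P = 69, giving Q = 14.
A monopolist chooses Q where MR = MC. MR = 139 − 10Q; setting this equal to 69 gives Q = 7 and P = 104.
DWL is the triangle between Q = 7 and Q = 14: ½·(14 − 7)·(104 − 69) = 122.5.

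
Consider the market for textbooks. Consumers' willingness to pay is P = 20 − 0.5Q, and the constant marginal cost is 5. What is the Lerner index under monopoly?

Lerner index = 0.6

Monopoly sets MR = MC: 20 − Q = 5 ⇒ Q = 15, P = 20 − 0.5·15 = 12.5.
Lerner index = (P − MC)/P = (12.5 − 5)/12.5 = 0.6.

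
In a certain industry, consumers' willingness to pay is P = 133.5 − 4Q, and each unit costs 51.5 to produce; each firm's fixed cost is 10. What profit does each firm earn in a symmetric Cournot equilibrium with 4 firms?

π_i = 57.24

Cournot with 4 identical firms: the symmetric best-response condition is 133.5 − 20q = 51.5. Each firm produces q = 4.1, total output Q = 16.4, price P = 67.9.
Each firm's profit = (67.9 − 51.5)·4.1 − 10 = 57.24.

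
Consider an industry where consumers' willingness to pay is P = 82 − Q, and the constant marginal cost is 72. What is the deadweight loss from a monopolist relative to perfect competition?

Under competition P = MC = 72, so Q = (82 − 72)/1 = 10.
A monopolist chooses Q where MR = MC. MR = 82 − 2Q; setting this equal to 72 gives Q = 5 and P = 77.
DWL is the triangle between Q = 5 and Q = 10: ½·(10 − 5)·(77 − 72) = 12.5.

DWL = 12.5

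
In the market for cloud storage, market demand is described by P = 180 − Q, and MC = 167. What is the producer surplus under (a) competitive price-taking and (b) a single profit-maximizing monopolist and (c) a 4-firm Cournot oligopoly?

Perfect competition: P = MC = 167, so 180 − Q = 167 and Q = 13.
PS = (167 − 167)·13 = 0.
A monopolist chooses Q where MR = MC. MR = 180 − 2Q; setting this equal to 167 gives Q = 6.5 and P = 173.5.
PS = (173.5 − 167)·6.5 = 42.25.
Cournot with 4 identical firms: the symmetric best-response condition is 180 − 5q = 167. Each firm produces q = 2.6, total output Q = 10.4, price P = 169.6.
PS = (169.6 − 167)·10.4 = 27.04.

Competition: PS = 0; Monopoly: PS = 42.25; Cournot: PS = 27.04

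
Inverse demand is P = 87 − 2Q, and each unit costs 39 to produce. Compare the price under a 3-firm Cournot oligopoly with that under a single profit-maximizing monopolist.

In a 3-firm Cournot equilibrium, symmetry and the first-order condition give q = (87 − 39)/(8) = 6. So Q = 18 and P = 51.
A monopolist chooses Q where MR = MC. MR = 87 − 4Q; setting this equal to 39 gives Q = 12 and P = 63.

Cournot: P = 51; Monopoly: P = 63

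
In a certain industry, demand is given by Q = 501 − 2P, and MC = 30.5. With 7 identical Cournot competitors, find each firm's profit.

π_i = 1512.5

Inverting demand: P = 250.5 − 0.5Q.
In a 7-firm Cournot equilibrium, symmetry and the first-order condition give q = (250.5 − 30.5)/(4) = 55. So Q = 385 and P = 58.
Each firm's profit = (58 − 30.5)·55 = 1512.5.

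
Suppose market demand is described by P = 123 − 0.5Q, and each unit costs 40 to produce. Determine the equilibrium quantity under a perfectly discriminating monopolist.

With perfect price discrimination, output is the efficient level Q = 166 (where demand meets MC), but every buyer pays their willingness to pay: CS = 0 and PS = total surplus.

Q = 166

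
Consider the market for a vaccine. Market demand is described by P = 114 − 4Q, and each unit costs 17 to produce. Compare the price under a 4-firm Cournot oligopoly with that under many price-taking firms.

Cournot: P = 36.4; Competition: P = 17

Cournot with 4 identical firms: the symmetric best-response condition is 114 − 20q = 17. Each firm produces q = 4.85, total output Q = 19.4, price P = 36.4.
Perfect competition: P = MC = 17, so 114 − 4Q = 17 and Q = 24.25.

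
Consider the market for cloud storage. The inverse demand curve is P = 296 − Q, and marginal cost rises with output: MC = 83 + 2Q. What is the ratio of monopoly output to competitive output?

A monopolist chooses Q where MR = MC. MR = 296 − 2Q; setting this equal to 83 + 2Q gives Q = 53.25 and P = 242.75.
Under competition P = MC: 296 − Q = 83 + 2Q ⇒ Q = 71, P = 225.
Ratio Q_m/Q_c = 53.25/71 = 0.75.

Q_m/Q_c = 0.75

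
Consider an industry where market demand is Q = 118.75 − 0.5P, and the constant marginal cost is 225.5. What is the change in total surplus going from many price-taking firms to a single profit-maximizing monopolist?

Inverting demand: P = 237.5 − 2Q.
Competitive firms price at marginal cost: P = 225.5, giving Q = 6.
CS = ½·(237.5 − 225.5)·6 = 36; PS = (225.5 − 225.5)·6 = 0; TS = 36.
A monopolist chooses Q where MR = MC. MR = 237.5 − 4Q; setting this equal to 225.5 gives Q = 3 and P = 231.5.
CS = ½·(237.5 − 231.5)·3 = 9; PS = (231.5 − 225.5)·3 = 18; TS = 27.
Change in total surplus: 27 − 36 = −9.

Total surplus falls by 9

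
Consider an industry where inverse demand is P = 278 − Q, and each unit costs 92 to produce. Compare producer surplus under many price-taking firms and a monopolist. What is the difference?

Producer surplus rises by 8649

Competitive firms price at marginal cost: P = 92, giving Q = 186.
PS = (92 − 92)·186 = 0.
A monopolist chooses Q where MR = MC. MR = 278 − 2Q; setting this equal to 92 gives Q = 93 and P = 185.
PS = (185 − 92)·93 = 8649.
Change in producer surplus: 8649 − 0 = 8649.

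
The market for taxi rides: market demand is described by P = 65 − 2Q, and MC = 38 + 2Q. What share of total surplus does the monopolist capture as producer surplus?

PS/TS = 0.75

Monopoly sets MR = MC: 65 − 4Q = 38 + 2Q ⇒ Q = 4.5, P = 65 − 2·4.5 = 56.
CS = ½·(65 − 56)·4.5 = 20.25.
PS = P·Q − VC(Q) = 56·4.5 − (38·4.5 + ½·2·4.5²) = 60.75.
Share captured = PS/TS = 60.75/81 = 0.75.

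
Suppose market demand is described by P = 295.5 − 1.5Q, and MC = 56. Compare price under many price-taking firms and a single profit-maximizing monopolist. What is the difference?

Perfect competition: P = MC = 56, so 295.5 − 1.5Q = 56 and Q = 479/3.
A monopolist chooses Q where MR = MC. MR = 295.5 − 3Q; setting this equal to 56 gives Q = 479/6 and P = 175.75.
Change in price: 175.75 − 56 = 119.75.

P rises by 119.75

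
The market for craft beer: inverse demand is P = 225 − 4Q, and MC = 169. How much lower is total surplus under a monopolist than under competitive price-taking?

Perfect competition: P = MC = 169, so 225 − 4Q = 169 and Q = 14.
CS = ½·(225 − 169)·14 = 392; PS = (169 − 169)·14 = 0; TS = 392.
The monopolist equates marginal revenue to marginal cost: 225 − 8Q = 169, so Q = 7. From demand, P = 197.
CS = ½·(225 − 197)·7 = 98; PS = (197 − 169)·7 = 196; TS = 294.
Change in total surplus: 294 − 392 = −98.

Total surplus falls by 98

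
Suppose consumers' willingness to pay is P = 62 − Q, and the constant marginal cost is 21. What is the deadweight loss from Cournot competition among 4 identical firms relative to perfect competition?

DWL = 33.62

Competitive firms price at marginal cost: P = 21, giving Q = 41.
In a 4-firm Cournot equilibrium, symmetry and the first-order condition give q = (62 − 21)/(5) = 8.2. So Q = 32.8 and P = 29.2.
DWL is the triangle between Q = 32.8 and Q = 41: ½·(41 − 32.8)·(29.2 − 21) = 33.62.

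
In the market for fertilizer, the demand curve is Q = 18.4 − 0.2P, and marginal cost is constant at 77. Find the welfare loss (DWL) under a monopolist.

Inverting demand: P = 92 − 5Q.
Under competition P = MC = 77, so Q = (92 − 77)/5 = 3.
The monopolist equates marginal revenue to marginal cost: 92 − 10Q = 77, so Q = 1.5. From demand, P = 84.5.
DWL is the triangle between Q = 1.5 and Q = 3: ½·(3 − 1.5)·(84.5 − 77) = 5.625.

DWL = 5.625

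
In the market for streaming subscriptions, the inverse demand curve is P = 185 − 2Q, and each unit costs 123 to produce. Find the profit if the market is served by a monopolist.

The monopolist equates marginal revenue to marginal cost: 185 − 4Q = 123, so Q = 15.5. From demand, P = 154.
Profit = (154 − 123)·15.5 = 480.5.

Profit = 480.5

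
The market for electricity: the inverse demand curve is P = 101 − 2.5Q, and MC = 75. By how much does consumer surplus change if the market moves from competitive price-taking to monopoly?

Consumer surplus falls by 101.4

Competitive firms price at marginal cost: P = 75, giving Q = 10.4.
CS = ½·(101 − 75)·10.4 = 135.2.
A monopolist chooses Q where MR = MC. MR = 101 − 5Q; setting this equal to 75 gives Q = 5.2 and P = 88.
CS = ½·(101 − 88)·5.2 = 33.8.
Change in consumer surplus: 33.8 − 135.2 = −101.4.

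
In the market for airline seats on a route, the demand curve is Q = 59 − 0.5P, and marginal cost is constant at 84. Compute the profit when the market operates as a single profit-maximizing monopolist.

Inverting demand: P = 118 − 2Q.
Monopoly sets MR = MC: 118 − 4Q = 84 ⇒ Q = 8.5, P = 118 − 2·8.5 = 101.
Profit = (101 − 84)·8.5 = 144.5.

Profit = 144.5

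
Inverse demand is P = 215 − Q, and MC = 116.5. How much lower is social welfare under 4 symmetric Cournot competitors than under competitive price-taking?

Competitive firms price at marginal cost: P = 116.5, giving Q = 98.5.
CS = ½·(215 − 116.5)·98.5 = 4851.125; PS = (116.5 − 116.5)·98.5 = 0; TS = 4851.125.
Cournot with 4 identical firms: the symmetric best-response condition is 215 − 5q = 116.5. Each firm produces q = 19.7, total output Q = 78.8, price P = 136.2.
CS = ½·(215 − 136.2)·78.8 = 3104.72; PS = (136.2 − 116.5)·78.8 = 1552.36; TS = 4657.08.
Change in social welfare: 4657.08 − 4851.125 = −194.045.

Social welfare falls by 194.045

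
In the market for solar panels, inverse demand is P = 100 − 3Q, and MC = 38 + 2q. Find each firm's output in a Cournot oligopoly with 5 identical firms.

In a 5-firm Cournot equilibrium, symmetry and the first-order condition give q = (100 − 38)/(20) = 3.1. So Q = 15.5 and P = 53.5.

q_i = 3.1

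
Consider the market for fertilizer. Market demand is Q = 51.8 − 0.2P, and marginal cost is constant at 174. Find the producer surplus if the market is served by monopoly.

PS = 361.25

Inverting demand: P = 259 − 5Q.
A monopolist chooses Q where MR = MC. MR = 259 − 10Q; setting this equal to 174 gives Q = 8.5 and P = 216.5.
PS = (216.5 − 174)·8.5 = 361.25.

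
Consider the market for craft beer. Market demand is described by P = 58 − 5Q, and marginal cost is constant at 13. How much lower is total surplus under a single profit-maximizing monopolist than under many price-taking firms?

Total surplus falls by 50.625

Competitive firms price at marginal cost: P = 13, giving Q = 9.
CS = ½·(58 − 13)·9 = 202.5; PS = (13 − 13)·9 = 0; TS = 202.5.
The monopolist equates marginal revenue to marginal cost: 58 − 10Q = 13, so Q = 4.5. From demand, P = 35.5.
CS = ½·(58 − 35.5)·4.5 = 50.625; PS = (35.5 − 13)·4.5 = 101.25; TS = 151.875.
Change in total surplus: 151.875 − 202.5 = −50.625.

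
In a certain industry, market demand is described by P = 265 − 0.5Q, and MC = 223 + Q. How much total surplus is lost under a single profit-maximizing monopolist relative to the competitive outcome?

DWL = 36.75

Under competition P = MC: 265 − 0.5Q = 223 + Q ⇒ Q = 28, P = 251.
Monopoly sets MR = MC: 265 − Q = 223 + Q ⇒ Q = 21, P = 265 − 0.5·21 = 254.5.
CS = ½·(265 − 251)·28 = 196; PS = (251·28 − 223·28 − ½·1·28²) = 392; TS = 588.
CS = ½·(265 − 254.5)·21 = 110.25; PS = (254.5·21 − 223·21 − ½·1·21²) = 441; TS = 551.25.
DWL = 588 − 551.25 = 36.75.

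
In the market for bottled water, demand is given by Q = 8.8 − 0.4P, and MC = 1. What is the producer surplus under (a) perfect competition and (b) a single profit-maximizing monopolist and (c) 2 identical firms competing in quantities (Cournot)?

Competition: PS = 0; Monopoly: PS = 44.1; Cournot: PS = 39.2

Inverting demand: P = 22 − 2.5Q.
Under competition P = MC = 1, so Q = (22 − 1)/2.5 = 8.4.
PS = (1 − 1)·8.4 = 0.
The monopolist equates marginal revenue to marginal cost: 22 − 5Q = 1, so Q = 4.2. From demand, P = 11.5.
PS = (11.5 − 1)·4.2 = 44.1.
With 2 symmetric Cournot firms, each firm's FOC gives 22 − 7.5q = 1, so q = 2.8, Q = 2·2.8 = 5.6, and P = 8.
PS = (8 − 1)·5.6 = 39.2.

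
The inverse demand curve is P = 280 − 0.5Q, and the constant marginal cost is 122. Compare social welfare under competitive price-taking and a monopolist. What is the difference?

Perfect competition: P = MC = 122, so 280 − 0.5Q = 122 and Q = 316.
CS = ½·(280 − 122)·316 = 24964; PS = (122 − 122)·316 = 0; TS = 24964.
Monopoly sets MR = MC: 280 − Q = 122 ⇒ Q = 158, P = 280 − 0.5·158 = 201.
CS = ½·(280 − 201)·158 = 6241; PS = (201 − 122)·158 = 12482; TS = 18723.
Change in social welfare: 18723 − 24964 = −6241.

TS falls by 6241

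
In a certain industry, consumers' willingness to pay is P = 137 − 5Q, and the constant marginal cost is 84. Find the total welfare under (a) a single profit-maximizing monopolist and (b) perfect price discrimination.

Monopoly: TS = 210.675; Perfect PD: TS = 280.9

A monopolist chooses Q where MR = MC. MR = 137 − 10Q; setting this equal to 84 gives Q = 5.3 and P = 110.5.
CS = ½·(137 − 110.5)·5.3 = 70.225; PS = (110.5 − 84)·5.3 = 140.45; TS = 210.675.
With perfect price discrimination, output is the efficient level Q = 10.6 (where demand meets MC), but every buyer pays their willingness to pay: CS = 0 and PS = total surplus.
TS = 280.9 (equal to competitive TS).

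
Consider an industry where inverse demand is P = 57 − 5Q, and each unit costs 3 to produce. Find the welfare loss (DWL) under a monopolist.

DWL = 72.9

Under competition P = MC = 3, so Q = (57 − 3)/5 = 10.8.
Monopoly sets MR = MC: 57 − 10Q = 3 ⇒ Q = 5.4, P = 57 − 5·5.4 = 30.
DWL is the triangle between Q = 5.4 and Q = 10.8: ½·(10.8 − 5.4)·(30 − 3) = 72.9.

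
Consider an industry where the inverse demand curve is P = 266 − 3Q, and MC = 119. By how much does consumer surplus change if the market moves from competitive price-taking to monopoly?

CS falls by 2701.125

Competitive firms price at marginal cost: P = 119, giving Q = 49.
CS = ½·(266 − 119)·49 = 3601.5.
Monopoly sets MR = MC: 266 − 6Q = 119 ⇒ Q = 24.5, P = 266 − 3·24.5 = 192.5.
CS = ½·(266 − 192.5)·24.5 = 900.375.
Change in consumer surplus: 900.375 − 3601.5 = −2701.125.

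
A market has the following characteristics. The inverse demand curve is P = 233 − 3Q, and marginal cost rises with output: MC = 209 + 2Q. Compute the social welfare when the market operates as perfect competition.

Competitive equilibrium sets price equal to marginal cost: 233 − 3Q = 209 + 2Q, so Q = 4.8 and P = 218.6.
CS = ½·(233 − 218.6)·4.8 = 34.56; PS = (218.6·4.8 − 209·4.8 − ½·2·4.8²) = 23.04; TS = 57.6.

TS = 57.6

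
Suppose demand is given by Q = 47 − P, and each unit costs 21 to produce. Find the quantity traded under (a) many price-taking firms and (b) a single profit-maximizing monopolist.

Competition: Q = 26; Monopoly: Q = 13

Inverting demand: P = 47 − Q.
Under competition P = MC = 21, so Q = (47 − 21)/1 = 26.
The monopolist equates marginal revenue to marginal cost: 47 − 2Q = 21, so Q = 13. From demand, P = 34.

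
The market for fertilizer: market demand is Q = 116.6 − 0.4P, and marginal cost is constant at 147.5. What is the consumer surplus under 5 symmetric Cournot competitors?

CS = 2880

Inverting demand: P = 291.5 − 2.5Q.
With 5 symmetric Cournot firms, each firm's FOC gives 291.5 − 15q = 147.5, so q = 9.6, Q = 5·9.6 = 48, and P = 171.5.
CS = ½·(291.5 − 171.5)·48 = 2880.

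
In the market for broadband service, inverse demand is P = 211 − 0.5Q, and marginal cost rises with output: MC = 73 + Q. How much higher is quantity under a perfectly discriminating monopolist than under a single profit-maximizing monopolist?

Q rises by 23

Monopoly sets MR = MC: 211 − Q = 73 + Q ⇒ Q = 69, P = 211 − 0.5·69 = 176.5.
A perfectly discriminating monopolist sells every unit with P(Q) ≥ MC(Q), so output equals the competitive quantity Q = 92. Each buyer pays their reservation price, so CS = 0 and the firm captures all surplus.
Change in quantity: 92 − 69 = 23.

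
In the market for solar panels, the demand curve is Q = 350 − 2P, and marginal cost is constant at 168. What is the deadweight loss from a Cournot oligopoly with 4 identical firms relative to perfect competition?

Inverting demand: P = 175 − 0.5Q.
Competitive firms price at marginal cost: P = 168, giving Q = 14.
In a 4-firm Cournot equilibrium, symmetry and the first-order condition give q = (175 − 168)/(2.5) = 2.8. So Q = 11.2 and P = 169.4.
DWL is the triangle between Q = 11.2 and Q = 14: ½·(14 − 11.2)·(169.4 − 168) = 1.96.

DWL = 1.96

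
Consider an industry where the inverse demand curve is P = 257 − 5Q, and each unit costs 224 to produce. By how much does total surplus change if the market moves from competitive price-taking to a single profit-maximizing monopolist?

Competitive firms price at marginal cost: P = 224, giving Q = 6.6.
CS = ½·(257 − 224)·6.6 = 108.9; PS = (224 − 224)·6.6 = 0; TS = 108.9.
A monopolist chooses Q where MR = MC. MR = 257 − 10Q; setting this equal to 224 gives Q = 3.3 and P = 240.5.
CS = ½·(257 − 240.5)·3.3 = 27.225; PS = (240.5 − 224)·3.3 = 54.45; TS = 81.675.
Change in total surplus: 81.675 − 108.9 = −27.225.

Total surplus falls by 27.225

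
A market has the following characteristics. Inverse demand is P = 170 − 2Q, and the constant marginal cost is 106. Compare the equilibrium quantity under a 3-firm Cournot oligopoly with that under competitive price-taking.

With 3 symmetric Cournot firms, each firm's FOC gives 170 − 8q = 106, so q = 8, Q = 3·8 = 24, and P = 122.
Competitive firms price at marginal cost: P = 106, giving Q = 32.

Cournot: Q = 24; Competition: Q = 32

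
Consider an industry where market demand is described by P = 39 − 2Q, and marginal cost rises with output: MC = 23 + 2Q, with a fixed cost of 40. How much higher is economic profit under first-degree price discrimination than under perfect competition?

Competitive equilibrium sets price equal to marginal cost: 39 − 2Q = 23 + 2Q, so Q = 4 and P = 31.
Profit = 31·4 − (23·4 + ½·2·4²) − 40 = −24.
A perfectly discriminating monopolist sells every unit with P(Q) ≥ MC(Q), so output equals the competitive quantity Q = 4. Each buyer pays their reservation price, so CS = 0 and the firm captures all surplus.
PS equals the full surplus area, 32. Profit = 32 − 40 = −8.
Change in economic profit: −8 − −24 = 16.

Economic profit rises by 16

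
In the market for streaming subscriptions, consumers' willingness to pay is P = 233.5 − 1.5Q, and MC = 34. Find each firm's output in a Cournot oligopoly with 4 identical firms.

q_i = 26.6

With 4 symmetric Cournot firms, each firm's FOC gives 233.5 − 7.5q = 34, so q = 26.6, Q = 4·26.6 = 106.4, and P = 73.9.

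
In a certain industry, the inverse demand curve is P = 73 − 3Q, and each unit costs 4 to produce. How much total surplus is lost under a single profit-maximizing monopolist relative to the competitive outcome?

Perfect competition: P = MC = 4, so 73 − 3Q = 4 and Q = 23.
A monopolist chooses Q where MR = MC. MR = 73 − 6Q; setting this equal to 4 gives Q = 11.5 and P = 38.5.
DWL is the triangle between Q = 11.5 and Q = 23: ½·(23 − 11.5)·(38.5 − 4) = 198.375.

DWL = 198.375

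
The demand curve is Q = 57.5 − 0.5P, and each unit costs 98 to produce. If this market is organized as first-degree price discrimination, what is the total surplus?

TS = 72.25

Inverting demand: P = 115 − 2Q.
With perfect price discrimination, output is the efficient level Q = 8.5 (where demand meets MC), but every buyer pays their willingness to pay: CS = 0 and PS = total surplus.
TS = 72.25 (equal to competitive TS).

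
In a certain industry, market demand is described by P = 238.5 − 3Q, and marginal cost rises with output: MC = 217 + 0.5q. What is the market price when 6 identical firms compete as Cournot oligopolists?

P = 220.5

In a 6-firm Cournot equilibrium, symmetry and the first-order condition give q = (238.5 − 217)/(21.5) = 1. So Q = 6 and P = 220.5.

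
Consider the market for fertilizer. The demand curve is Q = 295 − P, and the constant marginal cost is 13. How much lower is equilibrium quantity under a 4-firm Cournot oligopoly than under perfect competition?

Q falls by 56.4

Inverting demand: P = 295 − Q.
Competitive firms price at marginal cost: P = 13, giving Q = 282.
With 4 symmetric Cournot firms, each firm's FOC gives 295 − 5q = 13, so q = 56.4, Q = 4·56.4 = 225.6, and P = 69.4.
Change in equilibrium quantity: 225.6 − 282 = −56.4.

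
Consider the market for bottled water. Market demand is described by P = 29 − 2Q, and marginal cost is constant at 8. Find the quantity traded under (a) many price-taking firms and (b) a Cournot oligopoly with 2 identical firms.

Competition: Q = 10.5; Cournot: Q = 7

Competitive firms price at marginal cost: P = 8, giving Q = 10.5.
With 2 symmetric Cournot firms, each firm's FOC gives 29 − 6q = 8, so q = 3.5, Q = 2·3.5 = 7, and P = 15.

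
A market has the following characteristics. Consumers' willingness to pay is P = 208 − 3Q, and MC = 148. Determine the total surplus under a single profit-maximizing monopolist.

TS = 450

The monopolist equates marginal revenue to marginal cost: 208 − 6Q = 148, so Q = 10. From demand, P = 178.
CS = ½·(208 − 178)·10 = 150; PS = (178 − 148)·10 = 300; TS = 450.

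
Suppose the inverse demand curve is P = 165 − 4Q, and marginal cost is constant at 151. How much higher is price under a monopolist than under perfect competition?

Perfect competition: P = MC = 151, so 165 − 4Q = 151 and Q = 3.5.
Monopoly sets MR = MC: 165 − 8Q = 151 ⇒ Q = 1.75, P = 165 − 4·1.75 = 158.
Change in price: 158 − 151 = 7.

Price rises by 7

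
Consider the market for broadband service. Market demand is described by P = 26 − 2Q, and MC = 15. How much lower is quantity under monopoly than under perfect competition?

Quantity falls by 2.75

Competitive firms price at marginal cost: P = 15, giving Q = 5.5.
A monopolist chooses Q where MR = MC. MR = 26 − 4Q; setting this equal to 15 gives Q = 2.75 and P = 20.5.
Change in quantity: 2.75 − 5.5 = −2.75.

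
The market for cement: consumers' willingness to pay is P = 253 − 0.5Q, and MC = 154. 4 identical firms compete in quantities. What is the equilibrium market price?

P = 173.8

In a 4-firm Cournot equilibrium, symmetry and the first-order condition give q = (253 − 154)/(2.5) = 39.6. So Q = 158.4 and P = 173.8.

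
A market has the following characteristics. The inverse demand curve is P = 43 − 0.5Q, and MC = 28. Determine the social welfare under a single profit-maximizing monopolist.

TS = 168.75

A monopolist chooses Q where MR = MC. MR = 43 − Q; setting this equal to 28 gives Q = 15 and P = 35.5.
CS = ½·(43 − 35.5)·15 = 56.25; PS = (35.5 − 28)·15 = 112.5; TS = 168.75.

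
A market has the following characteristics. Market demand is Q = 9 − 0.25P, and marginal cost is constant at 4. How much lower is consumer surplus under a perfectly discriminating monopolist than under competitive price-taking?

Inverting demand: P = 36 − 4Q.
Competitive firms price at marginal cost: P = 4, giving Q = 8.
CS = ½·(36 − 4)·8 = 128.
A perfectly discriminating monopolist sells every unit with P(Q) ≥ MC(Q), so output equals the competitive quantity Q = 8. Each buyer pays their reservation price, so CS = 0 and the firm captures all surplus.
CS = 0.
Change in consumer surplus: 0 − 128 = −128.

Consumer surplus falls by 128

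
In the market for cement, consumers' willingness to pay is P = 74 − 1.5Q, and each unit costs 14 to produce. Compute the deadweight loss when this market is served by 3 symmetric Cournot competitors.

DWL = 75

Under competition P = MC = 14, so Q = (74 − 14)/1.5 = 40.
Cournot with 3 identical firms: the symmetric best-response condition is 74 − 6q = 14. Each firm produces q = 10, total output Q = 30, price P = 29.
DWL is the triangle between Q = 30 and Q = 40: ½·(40 − 30)·(29 − 14) = 75.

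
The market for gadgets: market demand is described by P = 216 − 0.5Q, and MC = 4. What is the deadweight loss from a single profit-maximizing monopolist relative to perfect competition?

Competitive firms price at marginal cost: P = 4, giving Q = 424.
A monopolist chooses Q where MR = MC. MR = 216 − Q; setting this equal to 4 gives Q = 212 and P = 110.
DWL is the triangle between Q = 212 and Q = 424: ½·(424 − 212)·(110 − 4) = 11236.

DWL = 11236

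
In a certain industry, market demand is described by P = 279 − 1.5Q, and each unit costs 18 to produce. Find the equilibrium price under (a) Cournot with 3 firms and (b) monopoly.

In a 3-firm Cournot equilibrium, symmetry and the first-order condition give q = (279 − 18)/(6) = 43.5. So Q = 130.5 and P = 83.25.
The monopolist equates marginal revenue to marginal cost: 279 − 3Q = 18, so Q = 87. From demand, P = 148.5.

Cournot: P = 83.25; Monopoly: P = 148.5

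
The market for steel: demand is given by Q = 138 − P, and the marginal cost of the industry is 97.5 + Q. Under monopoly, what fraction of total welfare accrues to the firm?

Inverting demand: P = 138 − Q.
The monopolist equates marginal revenue to marginal cost: 138 − 2Q = 97.5 + Q, so Q = 13.5. From demand, P = 124.5.
CS = ½·(138 − 124.5)·13.5 = 91.125.
PS = P·Q − VC(Q) = 124.5·13.5 − (97.5·13.5 + ½·1·13.5²) = 273.375.
Share captured = PS/TS = 273.375/364.5 = 0.75.

PS/TS = 0.75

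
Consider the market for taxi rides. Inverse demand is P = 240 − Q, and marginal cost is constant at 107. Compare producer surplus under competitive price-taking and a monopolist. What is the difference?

Producer surplus rises by 4422.25

Under competition P = MC = 107, so Q = (240 − 107)/1 = 133.
PS = (107 − 107)·133 = 0.
Monopoly sets MR = MC: 240 − 2Q = 107 ⇒ Q = 66.5, P = 240 − 66.5 = 173.5.
PS = (173.5 − 107)·66.5 = 4422.25.
Change in producer surplus: 4422.25 − 0 = 4422.25.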